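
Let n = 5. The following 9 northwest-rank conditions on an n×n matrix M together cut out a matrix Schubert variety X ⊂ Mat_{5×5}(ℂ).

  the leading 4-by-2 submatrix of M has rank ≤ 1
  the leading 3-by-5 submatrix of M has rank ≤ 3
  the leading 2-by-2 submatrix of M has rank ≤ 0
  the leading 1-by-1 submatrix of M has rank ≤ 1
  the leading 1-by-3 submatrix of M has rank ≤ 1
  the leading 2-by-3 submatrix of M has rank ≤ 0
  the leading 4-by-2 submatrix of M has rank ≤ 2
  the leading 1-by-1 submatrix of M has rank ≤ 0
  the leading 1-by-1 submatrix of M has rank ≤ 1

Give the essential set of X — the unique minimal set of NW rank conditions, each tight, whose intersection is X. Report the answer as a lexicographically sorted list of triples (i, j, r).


Computing R[i][j] = min implied NW-rank bound (n=5, 9 conditions):

  0  0  0  1  1
  0  0  0  1  2
  1  1  1  2  3
  1  1  2  3  4
  1  2  3  4  5

reading off 1-entries of Δ²R: w = (4, 5, 1, 3, 2).

2 SE-corners of the 7-cell Rothe diagram give Ess(w):

[(2, 3, 0), (4, 2, 1)]


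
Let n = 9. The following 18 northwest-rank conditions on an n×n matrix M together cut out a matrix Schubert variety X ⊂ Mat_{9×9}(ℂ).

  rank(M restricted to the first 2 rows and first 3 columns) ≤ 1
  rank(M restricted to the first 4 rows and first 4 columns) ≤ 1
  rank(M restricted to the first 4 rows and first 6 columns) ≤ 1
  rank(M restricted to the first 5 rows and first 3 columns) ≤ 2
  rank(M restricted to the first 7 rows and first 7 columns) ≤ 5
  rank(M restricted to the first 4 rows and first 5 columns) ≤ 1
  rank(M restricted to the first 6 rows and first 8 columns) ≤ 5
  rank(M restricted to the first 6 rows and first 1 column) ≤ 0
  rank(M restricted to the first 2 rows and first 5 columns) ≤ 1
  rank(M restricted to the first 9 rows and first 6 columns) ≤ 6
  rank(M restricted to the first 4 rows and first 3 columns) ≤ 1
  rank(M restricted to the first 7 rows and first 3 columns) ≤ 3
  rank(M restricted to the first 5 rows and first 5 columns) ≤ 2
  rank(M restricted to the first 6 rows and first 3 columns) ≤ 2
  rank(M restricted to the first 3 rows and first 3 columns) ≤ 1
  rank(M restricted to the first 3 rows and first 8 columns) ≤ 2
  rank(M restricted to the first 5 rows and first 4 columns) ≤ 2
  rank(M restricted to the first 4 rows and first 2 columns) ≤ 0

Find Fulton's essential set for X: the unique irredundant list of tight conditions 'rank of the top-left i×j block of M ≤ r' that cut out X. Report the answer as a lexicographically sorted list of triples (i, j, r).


Reconstructing r_w from the 18 given conditions:

  0  0  1  1  1  1  1  1  1
  0  0  1  1  1  1  2  2  2
  0  0  1  1  1  1  2  2  3
  0  0  1  1  1  1  2  3  4
  0  1  2  2  2  2  3  4  5
  0  1  2  3  3  3  4  5  6
  1  2  3  4  4  4  5  6  7
  1  2  3  4  5  5  6  7  8
  1  2  3  4  5  6  7  8  9

hence w(1..9) = (3, 7, 9, 8, 2, 4, 1, 5, 6).

D(w) has 20 cells with 4 SE-corners; essential set:

[(3, 8, 2), (4, 2, 0), (4, 6, 1), (6, 1, 0)]


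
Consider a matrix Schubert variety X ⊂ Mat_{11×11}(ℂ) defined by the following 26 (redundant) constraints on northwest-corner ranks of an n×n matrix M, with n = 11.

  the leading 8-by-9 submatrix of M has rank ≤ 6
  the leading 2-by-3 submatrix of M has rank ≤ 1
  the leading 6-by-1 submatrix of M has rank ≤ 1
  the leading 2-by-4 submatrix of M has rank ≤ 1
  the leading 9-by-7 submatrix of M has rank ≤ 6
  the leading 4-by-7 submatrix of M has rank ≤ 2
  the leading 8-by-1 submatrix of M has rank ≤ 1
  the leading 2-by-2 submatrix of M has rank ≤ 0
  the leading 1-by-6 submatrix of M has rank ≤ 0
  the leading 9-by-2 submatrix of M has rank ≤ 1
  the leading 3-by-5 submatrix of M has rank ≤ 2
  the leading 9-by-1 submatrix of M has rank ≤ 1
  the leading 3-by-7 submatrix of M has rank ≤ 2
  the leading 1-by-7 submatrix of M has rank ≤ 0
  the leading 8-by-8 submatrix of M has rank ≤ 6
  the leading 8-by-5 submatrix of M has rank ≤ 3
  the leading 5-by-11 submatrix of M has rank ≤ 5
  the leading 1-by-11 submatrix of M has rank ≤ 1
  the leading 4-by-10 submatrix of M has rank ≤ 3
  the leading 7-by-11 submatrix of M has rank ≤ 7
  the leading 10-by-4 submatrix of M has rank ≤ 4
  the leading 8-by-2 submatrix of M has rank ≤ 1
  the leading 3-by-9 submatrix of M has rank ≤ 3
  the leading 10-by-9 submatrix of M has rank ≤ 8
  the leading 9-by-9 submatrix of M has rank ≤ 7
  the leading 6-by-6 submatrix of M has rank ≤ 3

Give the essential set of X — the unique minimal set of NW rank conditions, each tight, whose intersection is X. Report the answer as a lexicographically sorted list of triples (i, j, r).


Reconstructing r_w from the 26 given conditions:

  R[1]: 0 | 0 | 0 | 0 | 0 | 0 | 0 | 1 | 1 | 1 | 1
  R[2]: 0 | 0 | 1 | 1 | 1 | 1 | 1 | 2 | 2 | 2 | 2
  R[3]: 1 | 1 | 2 | 2 | 2 | 2 | 2 | 3 | 3 | 3 | 3
  R[4]: 1 | 1 | 2 | 2 | 2 | 2 | 2 | 3 | 3 | 3 | 4
  R[5]: 1 | 1 | 2 | 3 | 3 | 3 | 3 | 4 | 4 | 4 | 5
  R[6]: 1 | 1 | 2 | 3 | 3 | 3 | 4 | 5 | 5 | 5 | 6
  R[7]: 1 | 1 | 2 | 3 | 3 | 4 | 5 | 6 | 6 | 6 | 7
  R[8]: 1 | 1 | 2 | 3 | 3 | 4 | 5 | 6 | 6 | 7 | 8
  R[9]: 1 | 1 | 2 | 3 | 4 | 5 | 6 | 7 | 7 | 8 | 9
  R[10]: 1 | 2 | 3 | 4 | 5 | 6 | 7 | 8 | 8 | 9 | 10
  R[11]: 1 | 2 | 3 | 4 | 5 | 6 | 7 | 8 | 9 | 10 | 11

so w = (8, 3, 1, 11, 4, 7, 6, 10, 5, 2, 9).

D(w) has 26 cells with 8 SE-corners; essential set:

[(1, 7, 0), (2, 2, 0), (4, 7, 2), (4, 10, 3), (6, 6, 3), (8, 5, 3), (8, 9, 6), (9, 2, 1)]


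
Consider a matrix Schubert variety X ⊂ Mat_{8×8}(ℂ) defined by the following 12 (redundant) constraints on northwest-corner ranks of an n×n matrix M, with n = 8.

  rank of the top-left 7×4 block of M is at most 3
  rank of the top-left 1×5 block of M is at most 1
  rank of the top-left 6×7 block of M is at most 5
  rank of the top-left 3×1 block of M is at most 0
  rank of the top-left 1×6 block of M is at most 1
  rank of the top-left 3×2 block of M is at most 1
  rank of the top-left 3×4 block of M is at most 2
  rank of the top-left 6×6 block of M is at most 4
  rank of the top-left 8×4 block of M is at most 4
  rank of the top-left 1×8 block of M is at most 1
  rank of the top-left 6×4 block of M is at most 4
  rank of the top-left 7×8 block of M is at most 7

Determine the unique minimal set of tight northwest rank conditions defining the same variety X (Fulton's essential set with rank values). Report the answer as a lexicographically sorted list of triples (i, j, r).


Rank table r_w(8×8) implied by the 12 constraints:

  R[1]: 0 | 1 | 1 | 1 | 1 | 1 | 1 | 1
  R[2]: 0 | 1 | 2 | 2 | 2 | 2 | 2 | 2
  R[3]: 0 | 1 | 2 | 2 | 3 | 3 | 3 | 3
  R[4]: 1 | 2 | 3 | 3 | 4 | 4 | 4 | 4
  R[5]: 1 | 2 | 3 | 3 | 4 | 4 | 5 | 5
  R[6]: 1 | 2 | 3 | 3 | 4 | 4 | 5 | 6
  R[7]: 1 | 2 | 3 | 3 | 4 | 5 | 6 | 7
  R[8]: 1 | 2 | 3 | 4 | 5 | 6 | 7 | 8

so w = (2, 3, 5, 1, 7, 8, 6, 4).

D(w) has 9 cells with 4 SE-corners; essential set:

[(3, 1, 0), (3, 4, 2), (6, 6, 4), (7, 4, 3)]


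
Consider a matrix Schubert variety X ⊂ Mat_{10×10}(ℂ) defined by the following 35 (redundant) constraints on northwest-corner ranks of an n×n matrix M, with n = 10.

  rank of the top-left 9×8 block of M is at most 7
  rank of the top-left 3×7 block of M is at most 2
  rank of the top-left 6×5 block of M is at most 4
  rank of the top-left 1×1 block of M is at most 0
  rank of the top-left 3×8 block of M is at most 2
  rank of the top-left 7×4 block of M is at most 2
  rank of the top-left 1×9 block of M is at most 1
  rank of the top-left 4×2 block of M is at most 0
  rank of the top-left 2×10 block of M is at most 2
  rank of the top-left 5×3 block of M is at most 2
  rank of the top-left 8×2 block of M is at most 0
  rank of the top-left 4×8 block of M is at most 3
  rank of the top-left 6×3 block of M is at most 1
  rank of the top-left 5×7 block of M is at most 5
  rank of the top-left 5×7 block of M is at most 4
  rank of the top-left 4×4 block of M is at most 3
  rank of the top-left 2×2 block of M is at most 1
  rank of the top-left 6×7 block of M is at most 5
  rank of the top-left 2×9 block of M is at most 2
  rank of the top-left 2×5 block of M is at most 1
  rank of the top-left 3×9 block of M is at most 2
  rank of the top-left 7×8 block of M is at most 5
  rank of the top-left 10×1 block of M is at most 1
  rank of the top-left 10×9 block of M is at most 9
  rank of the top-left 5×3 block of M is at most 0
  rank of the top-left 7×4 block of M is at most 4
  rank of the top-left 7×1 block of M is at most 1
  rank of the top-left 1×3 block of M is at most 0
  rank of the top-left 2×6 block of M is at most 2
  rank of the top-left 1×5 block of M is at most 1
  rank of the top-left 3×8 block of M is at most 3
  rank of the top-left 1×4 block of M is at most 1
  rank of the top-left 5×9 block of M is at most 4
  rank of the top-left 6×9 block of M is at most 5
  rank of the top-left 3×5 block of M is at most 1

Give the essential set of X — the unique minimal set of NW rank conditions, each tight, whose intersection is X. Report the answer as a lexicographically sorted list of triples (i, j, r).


Rank table r_w(10×10) implied by the 35 constraints:

  i=1: 0 | 0 | 0 | 1 | 1 | 1 | 1 | 1 | 1 | 1
  i=2: 0 | 0 | 0 | 1 | 1 | 2 | 2 | 2 | 2 | 2
  i=3: 0 | 0 | 0 | 1 | 1 | 2 | 2 | 2 | 2 | 3
  i=4: 0 | 0 | 0 | 1 | 2 | 3 | 3 | 3 | 3 | 4
  i=5: 0 | 0 | 0 | 1 | 2 | 3 | 4 | 4 | 4 | 5
  i=6: 0 | 0 | 1 | 2 | 3 | 4 | 5 | 5 | 5 | 6
  i=7: 0 | 0 | 1 | 2 | 3 | 4 | 5 | 5 | 6 | 7
  i=8: 0 | 0 | 1 | 2 | 3 | 4 | 5 | 6 | 7 | 8
  i=9: 1 | 1 | 2 | 3 | 4 | 5 | 6 | 7 | 8 | 9
  i=10: 1 | 2 | 3 | 4 | 5 | 6 | 7 | 8 | 9 | 10

hence w(1..10) = (4, 6, 10, 5, 7, 3, 9, 8, 1, 2).

ℓ(w)=27; the 5 essential cells (i,j,r):

[(3, 5, 1), (3, 9, 2), (5, 3, 0), (7, 8, 5), (8, 2, 0)]


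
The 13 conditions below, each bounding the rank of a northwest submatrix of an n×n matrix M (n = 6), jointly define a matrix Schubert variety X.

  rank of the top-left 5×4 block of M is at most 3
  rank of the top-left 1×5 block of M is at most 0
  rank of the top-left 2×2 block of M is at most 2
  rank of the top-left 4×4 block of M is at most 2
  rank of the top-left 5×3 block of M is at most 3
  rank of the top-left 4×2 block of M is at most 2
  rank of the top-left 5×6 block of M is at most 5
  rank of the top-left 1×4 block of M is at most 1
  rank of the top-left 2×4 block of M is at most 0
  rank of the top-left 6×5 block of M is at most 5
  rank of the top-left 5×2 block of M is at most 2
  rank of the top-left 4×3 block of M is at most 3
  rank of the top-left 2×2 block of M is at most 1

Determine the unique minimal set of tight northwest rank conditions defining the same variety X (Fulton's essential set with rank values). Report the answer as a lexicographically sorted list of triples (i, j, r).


The tightest implied rank at each (i,j), from the 13 conditions:

  R[1]: 0, 0, 0, 0, 0, 1
  R[2]: 0, 0, 0, 0, 1, 2
  R[3]: 1, 1, 1, 1, 2, 3
  R[4]: 1, 2, 2, 2, 3, 4
  R[5]: 1, 2, 3, 3, 4, 5
  R[6]: 1, 2, 3, 4, 5, 6

so w = (6, 5, 1, 2, 3, 4).

Rothe diagram D(w) (9 cells), 2 SE-corners (essential conditions):

[(1, 5, 0), (2, 4, 0)]


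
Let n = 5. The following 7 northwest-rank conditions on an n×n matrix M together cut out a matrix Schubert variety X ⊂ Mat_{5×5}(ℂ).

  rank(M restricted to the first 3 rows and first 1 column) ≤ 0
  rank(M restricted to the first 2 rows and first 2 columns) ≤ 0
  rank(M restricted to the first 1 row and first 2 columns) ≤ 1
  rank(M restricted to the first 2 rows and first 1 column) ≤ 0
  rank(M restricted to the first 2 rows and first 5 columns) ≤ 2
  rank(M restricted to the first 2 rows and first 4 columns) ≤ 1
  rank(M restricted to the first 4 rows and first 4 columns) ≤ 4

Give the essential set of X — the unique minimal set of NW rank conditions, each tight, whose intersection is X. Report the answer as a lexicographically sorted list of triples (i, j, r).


Computing R[i][j] = min implied NW-rank bound (n=5, 7 conditions):

  R[1]: 0 | 0 | 1 | 1 | 1
  R[2]: 0 | 0 | 1 | 1 | 2
  R[3]: 0 | 1 | 2 | 2 | 3
  R[4]: 1 | 2 | 3 | 3 | 4
  R[5]: 1 | 2 | 3 | 4 | 5

reading off 1-entries of Δ²R: w = (3, 5, 2, 1, 4).

D(w) has 6 cells with 3 SE-corners; essential set:

[(2, 2, 0), (2, 4, 1), (3, 1, 0)]


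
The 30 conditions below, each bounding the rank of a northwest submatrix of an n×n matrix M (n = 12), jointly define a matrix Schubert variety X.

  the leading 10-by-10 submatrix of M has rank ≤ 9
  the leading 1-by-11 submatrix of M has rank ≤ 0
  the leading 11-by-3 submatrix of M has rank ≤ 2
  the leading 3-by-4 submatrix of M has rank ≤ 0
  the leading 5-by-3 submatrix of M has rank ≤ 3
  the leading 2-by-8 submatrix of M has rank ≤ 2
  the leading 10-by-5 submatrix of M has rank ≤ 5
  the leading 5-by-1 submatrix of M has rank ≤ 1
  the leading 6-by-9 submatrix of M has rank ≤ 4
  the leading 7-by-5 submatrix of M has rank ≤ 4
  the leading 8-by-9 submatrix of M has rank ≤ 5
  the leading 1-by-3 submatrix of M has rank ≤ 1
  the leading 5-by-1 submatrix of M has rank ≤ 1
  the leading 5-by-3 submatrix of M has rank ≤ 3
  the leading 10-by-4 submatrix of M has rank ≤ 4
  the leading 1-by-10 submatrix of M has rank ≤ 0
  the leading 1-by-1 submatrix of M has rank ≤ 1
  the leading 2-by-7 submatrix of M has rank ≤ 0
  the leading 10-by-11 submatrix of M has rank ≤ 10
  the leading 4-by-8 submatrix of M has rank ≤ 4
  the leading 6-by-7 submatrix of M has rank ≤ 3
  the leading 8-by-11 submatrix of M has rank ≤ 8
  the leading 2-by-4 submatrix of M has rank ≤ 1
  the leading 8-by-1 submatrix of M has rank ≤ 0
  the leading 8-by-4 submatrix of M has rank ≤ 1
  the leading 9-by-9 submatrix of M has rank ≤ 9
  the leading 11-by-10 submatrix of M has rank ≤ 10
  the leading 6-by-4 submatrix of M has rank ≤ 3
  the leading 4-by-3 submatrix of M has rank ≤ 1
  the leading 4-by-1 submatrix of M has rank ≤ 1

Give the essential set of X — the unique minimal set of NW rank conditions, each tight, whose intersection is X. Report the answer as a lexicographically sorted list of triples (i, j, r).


Recovering R(i,j) via the rank-extension bound from the 30 conditions:

  R[1]: 0, 0, 0, 0, 0, 0, 0, 0, 0, 0, 0, 1
  R[2]: 0, 0, 0, 0, 0, 0, 0, 1, 1, 1, 1, 2
  R[3]: 0, 0, 0, 0, 1, 1, 1, 2, 2, 2, 2, 3
  R[4]: 0, 1, 1, 1, 2, 2, 2, 3, 3, 3, 3, 4
  R[5]: 0, 1, 1, 1, 2, 3, 3, 4, 4, 4, 4, 5
  R[6]: 0, 1, 1, 1, 2, 3, 3, 4, 4, 5, 5, 6
  R[7]: 0, 1, 1, 1, 2, 3, 4, 5, 5, 6, 6, 7
  R[8]: 0, 1, 1, 1, 2, 3, 4, 5, 5, 6, 7, 8
  R[9]: 1, 2, 2, 2, 3, 4, 5, 6, 6, 7, 8, 9
  R[10]: 1, 2, 2, 3, 4, 5, 6, 7, 7, 8, 9, 10
  R[11]: 1, 2, 2, 3, 4, 5, 6, 7, 8, 9, 10, 11
  R[12]: 1, 2, 3, 4, 5, 6, 7, 8, 9, 10, 11, 12

reading off 1-entries of Δ²R: w = (12, 8, 5, 2, 6, 10, 7, 11, 1, 4, 9, 3).

D(w) has 40 cells with 9 SE-corners; essential set:

[(1, 11, 0), (2, 7, 0), (3, 4, 0), (6, 7, 3), (6, 9, 4), (8, 1, 0), (8, 4, 1), (8, 9, 5), (11, 3, 2)]


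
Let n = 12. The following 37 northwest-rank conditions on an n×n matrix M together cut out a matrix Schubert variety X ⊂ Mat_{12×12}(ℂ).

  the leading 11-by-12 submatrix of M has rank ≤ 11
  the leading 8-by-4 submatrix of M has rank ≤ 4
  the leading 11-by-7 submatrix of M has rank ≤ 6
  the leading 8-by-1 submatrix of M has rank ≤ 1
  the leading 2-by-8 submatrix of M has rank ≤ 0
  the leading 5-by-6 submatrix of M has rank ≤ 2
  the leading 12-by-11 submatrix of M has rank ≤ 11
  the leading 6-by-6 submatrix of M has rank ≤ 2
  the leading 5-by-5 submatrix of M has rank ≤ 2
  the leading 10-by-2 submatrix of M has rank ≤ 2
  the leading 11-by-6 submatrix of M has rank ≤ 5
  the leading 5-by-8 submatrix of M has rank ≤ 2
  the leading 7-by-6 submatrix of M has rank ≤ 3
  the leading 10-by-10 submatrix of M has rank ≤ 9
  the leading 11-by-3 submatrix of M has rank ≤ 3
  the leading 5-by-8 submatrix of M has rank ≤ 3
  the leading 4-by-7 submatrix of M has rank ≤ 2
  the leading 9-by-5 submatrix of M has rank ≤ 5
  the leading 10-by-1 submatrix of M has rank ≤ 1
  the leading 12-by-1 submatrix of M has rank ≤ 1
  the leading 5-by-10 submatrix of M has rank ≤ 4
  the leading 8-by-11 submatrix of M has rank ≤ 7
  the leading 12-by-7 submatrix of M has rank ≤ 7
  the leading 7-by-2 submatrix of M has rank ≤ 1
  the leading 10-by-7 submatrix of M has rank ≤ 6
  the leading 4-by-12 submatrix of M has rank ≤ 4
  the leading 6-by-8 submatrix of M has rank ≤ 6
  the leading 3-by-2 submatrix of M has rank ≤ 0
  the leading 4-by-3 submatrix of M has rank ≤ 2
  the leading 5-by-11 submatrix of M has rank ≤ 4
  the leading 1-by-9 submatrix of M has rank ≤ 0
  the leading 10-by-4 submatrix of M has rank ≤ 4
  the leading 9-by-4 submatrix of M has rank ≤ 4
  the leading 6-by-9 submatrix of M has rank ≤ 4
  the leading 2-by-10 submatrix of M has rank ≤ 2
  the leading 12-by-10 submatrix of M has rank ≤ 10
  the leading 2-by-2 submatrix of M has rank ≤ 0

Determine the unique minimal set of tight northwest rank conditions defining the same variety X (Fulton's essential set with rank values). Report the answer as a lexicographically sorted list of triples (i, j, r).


Recovering R(i,j) via the rank-extension bound from the 37 conditions:

  i=1: 0 | 0 | 0 | 0 | 0 | 0 | 0 | 0 | 0 | 1 | 1 | 1
  i=2: 0 | 0 | 0 | 0 | 0 | 0 | 0 | 0 | 1 | 2 | 2 | 2
  i=3: 0 | 0 | 1 | 1 | 1 | 1 | 1 | 1 | 2 | 3 | 3 | 3
  i=4: 1 | 1 | 2 | 2 | 2 | 2 | 2 | 2 | 3 | 4 | 4 | 4
  i=5: 1 | 1 | 2 | 2 | 2 | 2 | 2 | 2 | 3 | 4 | 4 | 5
  i=6: 1 | 1 | 2 | 2 | 2 | 2 | 3 | 3 | 4 | 5 | 5 | 6
  i=7: 1 | 1 | 2 | 3 | 3 | 3 | 4 | 4 | 5 | 6 | 6 | 7
  i=8: 1 | 2 | 3 | 4 | 4 | 4 | 5 | 5 | 6 | 7 | 7 | 8
  i=9: 1 | 2 | 3 | 4 | 5 | 5 | 6 | 6 | 7 | 8 | 8 | 9
  i=10: 1 | 2 | 3 | 4 | 5 | 5 | 6 | 7 | 8 | 9 | 9 | 10
  i=11: 1 | 2 | 3 | 4 | 5 | 5 | 6 | 7 | 8 | 9 | 10 | 11
  i=12: 1 | 2 | 3 | 4 | 5 | 6 | 7 | 8 | 9 | 10 | 11 | 12

hence w(1..12) = (10, 9, 3, 1, 12, 7, 4, 2, 5, 8, 11, 6).

D(w) has 33 cells with 8 SE-corners; essential set:

[(1, 9, 0), (2, 8, 0), (3, 2, 0), (5, 8, 2), (5, 11, 4), (6, 6, 2), (7, 2, 1), (11, 6, 5)]


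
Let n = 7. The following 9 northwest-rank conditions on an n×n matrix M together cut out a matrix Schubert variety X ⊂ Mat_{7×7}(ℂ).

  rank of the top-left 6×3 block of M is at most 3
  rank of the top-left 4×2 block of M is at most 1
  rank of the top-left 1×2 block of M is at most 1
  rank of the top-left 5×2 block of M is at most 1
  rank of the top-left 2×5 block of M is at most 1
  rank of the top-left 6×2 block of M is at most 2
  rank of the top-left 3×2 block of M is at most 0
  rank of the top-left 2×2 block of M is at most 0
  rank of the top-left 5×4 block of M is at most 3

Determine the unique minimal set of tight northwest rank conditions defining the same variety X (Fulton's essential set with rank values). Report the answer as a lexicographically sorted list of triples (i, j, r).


Rank table r_w(7×7) implied by the 9 constraints:

  0  0  1  1  1  1  1
  0  0  1  1  1  2  2
  0  0  1  2  2  3  3
  1  1  2  3  3  4  4
  1  1  2  3  4  5  5
  1  2  3  4  5  6  6
  1  2  3  4  5  6  7

giving w = (3, 6, 4, 1, 5, 2, 7) via Δ²R.

D(w) has 9 cells with 3 SE-corners; essential set:

[(2, 5, 1), (3, 2, 0), (5, 2, 1)]


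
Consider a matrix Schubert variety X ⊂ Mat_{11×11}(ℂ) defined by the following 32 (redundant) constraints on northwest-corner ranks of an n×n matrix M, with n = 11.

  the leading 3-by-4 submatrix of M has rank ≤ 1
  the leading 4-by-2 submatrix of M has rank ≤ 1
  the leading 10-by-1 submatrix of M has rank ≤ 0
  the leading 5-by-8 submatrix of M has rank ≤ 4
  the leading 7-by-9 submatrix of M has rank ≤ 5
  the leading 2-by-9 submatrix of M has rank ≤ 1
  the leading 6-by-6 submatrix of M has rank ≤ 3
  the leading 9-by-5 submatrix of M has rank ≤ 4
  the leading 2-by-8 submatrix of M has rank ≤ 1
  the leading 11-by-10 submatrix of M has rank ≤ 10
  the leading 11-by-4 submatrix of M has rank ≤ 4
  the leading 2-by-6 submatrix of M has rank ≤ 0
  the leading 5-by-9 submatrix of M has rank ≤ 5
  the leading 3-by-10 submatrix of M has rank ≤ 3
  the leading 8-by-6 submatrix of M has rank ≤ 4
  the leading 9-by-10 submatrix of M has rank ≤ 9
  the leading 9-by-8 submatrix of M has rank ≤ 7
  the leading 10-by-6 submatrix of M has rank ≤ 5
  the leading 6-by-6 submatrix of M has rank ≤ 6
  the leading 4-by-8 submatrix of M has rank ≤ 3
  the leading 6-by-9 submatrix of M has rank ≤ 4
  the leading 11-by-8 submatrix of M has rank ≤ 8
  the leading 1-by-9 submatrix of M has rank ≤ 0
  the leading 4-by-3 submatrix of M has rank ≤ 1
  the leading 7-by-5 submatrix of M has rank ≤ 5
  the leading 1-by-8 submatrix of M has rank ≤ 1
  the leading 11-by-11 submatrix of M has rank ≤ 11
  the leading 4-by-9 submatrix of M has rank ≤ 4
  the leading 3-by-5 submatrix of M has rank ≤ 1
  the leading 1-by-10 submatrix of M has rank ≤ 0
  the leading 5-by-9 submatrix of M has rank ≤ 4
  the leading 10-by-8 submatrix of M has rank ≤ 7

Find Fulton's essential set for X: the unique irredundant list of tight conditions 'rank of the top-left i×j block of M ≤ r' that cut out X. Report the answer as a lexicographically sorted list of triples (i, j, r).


Rank table r_w(11×11) implied by the 32 constraints:

  row 1: 0 0 0 0 0 0 0 0 0 0 1
  row 2: 0 0 0 0 0 0 1 1 1 1 2
  row 3: 0 1 1 1 1 1 2 2 2 2 3
  row 4: 0 1 1 2 2 2 3 3 3 3 4
  row 5: 0 1 2 3 3 3 4 4 4 4 5
  row 6: 0 1 2 3 3 3 4 4 4 5 6
  row 7: 0 1 2 3 4 4 5 5 5 6 7
  row 8: 0 1 2 3 4 4 5 6 6 7 8
  row 9: 0 1 2 3 4 5 6 7 7 8 9
  row 10: 0 1 2 3 4 5 6 7 8 9 10
  row 11: 1 2 3 4 5 6 7 8 9 10 11

hence w(1..11) = (11, 7, 2, 4, 3, 10, 5, 8, 6, 9, 1).

Fulton essential set (7 of the 30 Rothe cells):

[(1, 10, 0), (2, 6, 0), (4, 3, 1), (6, 6, 3), (6, 9, 4), (8, 6, 4), (10, 1, 0)]


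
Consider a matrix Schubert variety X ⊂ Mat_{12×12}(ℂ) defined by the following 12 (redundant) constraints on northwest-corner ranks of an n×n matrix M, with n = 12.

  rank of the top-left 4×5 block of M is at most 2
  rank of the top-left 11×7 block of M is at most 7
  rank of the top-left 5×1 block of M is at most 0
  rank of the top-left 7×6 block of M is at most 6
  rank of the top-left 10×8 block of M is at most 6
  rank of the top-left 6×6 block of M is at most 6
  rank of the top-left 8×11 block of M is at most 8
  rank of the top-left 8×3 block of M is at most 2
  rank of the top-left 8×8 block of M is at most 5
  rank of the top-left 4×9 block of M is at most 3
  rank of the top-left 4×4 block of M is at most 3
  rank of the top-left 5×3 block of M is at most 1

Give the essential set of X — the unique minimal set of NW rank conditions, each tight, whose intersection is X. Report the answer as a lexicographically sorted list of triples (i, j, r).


Computing R[i][j] = min implied NW-rank bound (n=12, 12 conditions):

  R[1]: 0 1 1 1 1 1 1 1 1 1 1 1
  R[2]: 0 1 1 2 2 2 2 2 2 2 2 2
  R[3]: 0 1 1 2 2 3 3 3 3 3 3 3
  R[4]: 0 1 1 2 2 3 3 3 3 4 4 4
  R[5]: 0 1 1 2 3 4 4 4 4 5 5 5
  R[6]: 1 2 2 3 4 5 5 5 5 6 6 6
  R[7]: 1 2 2 3 4 5 5 5 6 7 7 7
  R[8]: 1 2 2 3 4 5 5 5 6 7 8 8
  R[9]: 1 2 3 4 5 6 6 6 7 8 9 9
  R[10]: 1 2 3 4 5 6 6 6 7 8 9 10
  R[11]: 1 2 3 4 5 6 7 7 8 9 10 11
  R[12]: 1 2 3 4 5 6 7 8 9 10 11 12

second differences of R give the permutation w = (2, 4, 6, 10, 5, 1, 9, 11, 3, 12, 7, 8).

Rothe diagram D(w) (22 cells), 7 SE-corners (essential conditions):

[(4, 5, 2), (4, 9, 3), (5, 1, 0), (5, 3, 1), (8, 3, 2), (8, 8, 5), (10, 8, 6)]


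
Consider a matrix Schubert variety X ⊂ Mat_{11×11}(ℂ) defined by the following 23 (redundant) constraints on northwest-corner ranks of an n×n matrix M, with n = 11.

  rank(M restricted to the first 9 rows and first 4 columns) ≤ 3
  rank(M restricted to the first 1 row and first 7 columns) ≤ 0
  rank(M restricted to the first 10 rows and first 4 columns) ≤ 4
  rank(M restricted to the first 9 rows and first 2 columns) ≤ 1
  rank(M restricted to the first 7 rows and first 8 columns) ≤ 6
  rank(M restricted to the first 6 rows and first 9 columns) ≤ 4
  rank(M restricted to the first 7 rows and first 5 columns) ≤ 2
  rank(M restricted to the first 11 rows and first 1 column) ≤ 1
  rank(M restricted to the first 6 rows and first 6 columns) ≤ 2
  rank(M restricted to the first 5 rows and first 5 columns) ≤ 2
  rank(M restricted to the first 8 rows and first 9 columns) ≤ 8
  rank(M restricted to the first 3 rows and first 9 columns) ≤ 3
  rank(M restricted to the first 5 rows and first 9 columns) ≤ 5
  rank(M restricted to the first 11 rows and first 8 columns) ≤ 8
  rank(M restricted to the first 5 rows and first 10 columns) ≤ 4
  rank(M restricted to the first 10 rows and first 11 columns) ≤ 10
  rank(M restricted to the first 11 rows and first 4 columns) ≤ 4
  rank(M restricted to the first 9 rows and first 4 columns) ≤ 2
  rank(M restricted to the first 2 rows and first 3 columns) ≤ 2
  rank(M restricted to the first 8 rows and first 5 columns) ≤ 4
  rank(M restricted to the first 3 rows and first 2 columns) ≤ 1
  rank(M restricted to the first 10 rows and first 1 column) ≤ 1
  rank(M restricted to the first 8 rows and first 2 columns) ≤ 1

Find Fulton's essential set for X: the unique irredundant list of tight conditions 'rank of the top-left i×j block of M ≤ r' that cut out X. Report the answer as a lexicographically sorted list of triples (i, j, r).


Propagating the 23 rank bounds to every northwest block:

  i=1: 0 | 0 | 0 | 0 | 0 | 0 | 0 | 1 | 1 | 1 | 1
  i=2: 1 | 1 | 1 | 1 | 1 | 1 | 1 | 2 | 2 | 2 | 2
  i=3: 1 | 1 | 2 | 2 | 2 | 2 | 2 | 3 | 3 | 3 | 3
  i=4: 1 | 1 | 2 | 2 | 2 | 2 | 3 | 4 | 4 | 4 | 4
  i=5: 1 | 1 | 2 | 2 | 2 | 2 | 3 | 4 | 4 | 4 | 5
  i=6: 1 | 1 | 2 | 2 | 2 | 2 | 3 | 4 | 4 | 5 | 6
  i=7: 1 | 1 | 2 | 2 | 2 | 3 | 4 | 5 | 5 | 6 | 7
  i=8: 1 | 1 | 2 | 2 | 3 | 4 | 5 | 6 | 6 | 7 | 8
  i=9: 1 | 1 | 2 | 2 | 3 | 4 | 5 | 6 | 7 | 8 | 9
  i=10: 1 | 2 | 3 | 3 | 4 | 5 | 6 | 7 | 8 | 9 | 10
  i=11: 1 | 2 | 3 | 4 | 5 | 6 | 7 | 8 | 9 | 10 | 11

second differences of R give the permutation w = (8, 1, 3, 7, 11, 10, 6, 5, 9, 2, 4).

|D(w)|=30, |Ess(w)|=7:

[(1, 7, 0), (5, 10, 4), (6, 6, 2), (6, 9, 4), (7, 5, 2), (9, 2, 1), (9, 4, 2)]


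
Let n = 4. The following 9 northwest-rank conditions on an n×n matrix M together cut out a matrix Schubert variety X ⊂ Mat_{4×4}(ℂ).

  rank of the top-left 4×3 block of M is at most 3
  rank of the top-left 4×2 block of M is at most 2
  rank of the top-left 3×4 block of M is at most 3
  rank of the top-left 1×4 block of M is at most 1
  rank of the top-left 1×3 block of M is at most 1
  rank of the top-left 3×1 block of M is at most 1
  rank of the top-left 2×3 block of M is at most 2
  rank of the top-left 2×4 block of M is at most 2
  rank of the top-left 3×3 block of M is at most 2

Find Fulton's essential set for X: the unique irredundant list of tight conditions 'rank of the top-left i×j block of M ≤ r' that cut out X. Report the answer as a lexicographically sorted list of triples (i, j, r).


Propagating the 9 rank bounds to every northwest block:

  i=1: 1  1  1  1
  i=2: 1  2  2  2
  i=3: 1  2  2  3
  i=4: 1  2  3  4

the unique w with this rank table is (1, 2, 4, 3).

D(w) has 1 cell with 1 SE-corner; essential set:

[(3, 3, 2)]


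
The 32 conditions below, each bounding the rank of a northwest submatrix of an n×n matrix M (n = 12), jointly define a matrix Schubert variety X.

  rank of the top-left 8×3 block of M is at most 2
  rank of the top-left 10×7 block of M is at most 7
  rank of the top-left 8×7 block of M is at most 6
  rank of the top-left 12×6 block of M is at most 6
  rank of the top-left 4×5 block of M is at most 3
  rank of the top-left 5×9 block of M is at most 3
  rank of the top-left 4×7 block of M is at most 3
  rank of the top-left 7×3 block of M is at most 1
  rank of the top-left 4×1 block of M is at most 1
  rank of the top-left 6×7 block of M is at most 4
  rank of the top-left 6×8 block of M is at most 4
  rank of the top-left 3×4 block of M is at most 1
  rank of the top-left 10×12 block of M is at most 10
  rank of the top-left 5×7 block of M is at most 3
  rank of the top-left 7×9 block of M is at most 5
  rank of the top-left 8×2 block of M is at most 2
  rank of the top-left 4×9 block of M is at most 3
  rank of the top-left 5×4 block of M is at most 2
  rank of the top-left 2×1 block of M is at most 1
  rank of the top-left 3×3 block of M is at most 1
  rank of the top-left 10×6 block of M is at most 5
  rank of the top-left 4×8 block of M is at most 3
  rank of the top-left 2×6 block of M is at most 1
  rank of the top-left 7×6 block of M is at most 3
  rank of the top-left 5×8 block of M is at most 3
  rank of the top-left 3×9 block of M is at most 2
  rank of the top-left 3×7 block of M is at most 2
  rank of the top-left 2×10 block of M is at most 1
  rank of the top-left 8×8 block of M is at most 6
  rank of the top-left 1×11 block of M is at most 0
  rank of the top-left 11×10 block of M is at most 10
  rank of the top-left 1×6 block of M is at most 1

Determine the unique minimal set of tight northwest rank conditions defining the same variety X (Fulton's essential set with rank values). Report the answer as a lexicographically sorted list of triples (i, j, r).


Rank table r_w(12×12) implied by the 32 constraints:

  i=1: 0  0  0  0  0  0  0  0  0  0  0  1
  i=2: 1  1  1  1  1  1  1  1  1  1  1  2
  i=3: 1  1  1  1  2  2  2  2  2  2  2  3
  i=4: 1  1  1  2  3  3  3  3  3  3  3  4
  i=5: 1  1  1  2  3  3  3  3  3  4  4  5
  i=6: 1  1  1  2  3  3  4  4  4  5  5  6
  i=7: 1  1  1  2  3  3  4  5  5  6  6  7
  i=8: 1  2  2  3  4  4  5  6  6  7  7  8
  i=9: 1  2  3  4  5  5  6  7  7  8  8  9
  i=10: 1  2  3  4  5  5  6  7  8  9  9  10
  i=11: 1  2  3  4  5  6  7  8  9  10  10  11
  i=12: 1  2  3  4  5  6  7  8  9  10  11  12

the unique w with this rank table is (12, 1, 5, 4, 10, 7, 8, 2, 3, 9, 6, 11).

|D(w)|=29, |Ess(w)|=6:

[(1, 11, 0), (3, 4, 1), (5, 9, 3), (7, 3, 1), (7, 6, 3), (10, 6, 5)]


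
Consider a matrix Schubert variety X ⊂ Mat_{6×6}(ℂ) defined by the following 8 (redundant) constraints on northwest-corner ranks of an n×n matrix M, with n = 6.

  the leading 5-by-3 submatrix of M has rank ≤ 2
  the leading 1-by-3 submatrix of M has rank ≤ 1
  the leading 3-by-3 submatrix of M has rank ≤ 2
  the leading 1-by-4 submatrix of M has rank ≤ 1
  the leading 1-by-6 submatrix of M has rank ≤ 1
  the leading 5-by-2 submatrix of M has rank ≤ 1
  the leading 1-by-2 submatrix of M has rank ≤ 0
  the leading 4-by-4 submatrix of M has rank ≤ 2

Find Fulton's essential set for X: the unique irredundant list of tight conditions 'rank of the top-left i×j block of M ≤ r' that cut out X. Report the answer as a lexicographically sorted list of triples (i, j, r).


Rank table r_w(6×6) implied by the 8 constraints:

  row 1: 0 | 0 | 1 | 1 | 1 | 1
  row 2: 1 | 1 | 2 | 2 | 2 | 2
  row 3: 1 | 1 | 2 | 2 | 3 | 3
  row 4: 1 | 1 | 2 | 2 | 3 | 4
  row 5: 1 | 1 | 2 | 3 | 4 | 5
  row 6: 1 | 2 | 3 | 4 | 5 | 6

second differences of R give the permutation w = (3, 1, 5, 6, 4, 2).

|D(w)|=7, |Ess(w)|=3:

[(1, 2, 0), (4, 4, 2), (5, 2, 1)]


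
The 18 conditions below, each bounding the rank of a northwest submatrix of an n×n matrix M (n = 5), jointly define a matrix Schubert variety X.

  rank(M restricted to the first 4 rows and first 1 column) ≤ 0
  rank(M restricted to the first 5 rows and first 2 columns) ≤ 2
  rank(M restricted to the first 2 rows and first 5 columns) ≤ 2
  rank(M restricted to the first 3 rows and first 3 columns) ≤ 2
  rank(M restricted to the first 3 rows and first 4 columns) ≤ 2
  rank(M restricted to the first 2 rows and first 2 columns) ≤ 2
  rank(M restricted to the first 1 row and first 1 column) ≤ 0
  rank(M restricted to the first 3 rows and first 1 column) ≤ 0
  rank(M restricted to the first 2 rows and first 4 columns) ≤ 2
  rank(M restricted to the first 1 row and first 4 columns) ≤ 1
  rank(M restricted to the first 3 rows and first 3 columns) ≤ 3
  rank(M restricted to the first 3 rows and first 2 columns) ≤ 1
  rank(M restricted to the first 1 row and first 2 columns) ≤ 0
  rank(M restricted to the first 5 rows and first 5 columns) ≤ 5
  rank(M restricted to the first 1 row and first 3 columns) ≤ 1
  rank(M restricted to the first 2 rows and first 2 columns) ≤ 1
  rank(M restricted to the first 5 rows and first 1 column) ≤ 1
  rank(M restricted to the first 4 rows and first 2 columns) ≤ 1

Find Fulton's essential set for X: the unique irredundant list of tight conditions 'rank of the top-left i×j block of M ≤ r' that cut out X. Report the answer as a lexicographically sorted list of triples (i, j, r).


Computing R[i][j] = min implied NW-rank bound (n=5, 18 conditions):

  R[1]: 0 0 1 1 1
  R[2]: 0 1 2 2 2
  R[3]: 0 1 2 2 3
  R[4]: 0 1 2 3 4
  R[5]: 1 2 3 4 5

second differences of R give the permutation w = (3, 2, 5, 4, 1).

3 SE-corners of the 6-cell Rothe diagram give Ess(w):

[(1, 2, 0), (3, 4, 2), (4, 1, 0)]


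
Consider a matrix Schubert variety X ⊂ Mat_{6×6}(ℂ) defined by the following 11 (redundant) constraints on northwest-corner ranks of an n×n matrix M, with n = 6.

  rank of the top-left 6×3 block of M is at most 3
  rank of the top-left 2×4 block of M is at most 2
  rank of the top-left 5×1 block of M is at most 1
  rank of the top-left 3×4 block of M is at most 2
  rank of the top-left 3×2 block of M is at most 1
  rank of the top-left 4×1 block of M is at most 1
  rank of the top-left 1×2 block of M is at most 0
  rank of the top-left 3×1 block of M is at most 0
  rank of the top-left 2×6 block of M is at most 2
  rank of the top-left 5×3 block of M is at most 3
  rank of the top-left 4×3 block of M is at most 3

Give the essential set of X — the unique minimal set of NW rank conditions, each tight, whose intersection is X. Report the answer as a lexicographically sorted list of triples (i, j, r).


Computing R[i][j] = min implied NW-rank bound (n=6, 11 conditions):

  row 1: 0, 0, 1, 1, 1, 1
  row 2: 0, 1, 2, 2, 2, 2
  row 3: 0, 1, 2, 2, 3, 3
  row 4: 1, 2, 3, 3, 4, 4
  row 5: 1, 2, 3, 4, 5, 5
  row 6: 1, 2, 3, 4, 5, 6

so w = (3, 2, 5, 1, 4, 6).

ℓ(w)=5; the 3 essential cells (i,j,r):

[(1, 2, 0), (3, 1, 0), (3, 4, 2)]


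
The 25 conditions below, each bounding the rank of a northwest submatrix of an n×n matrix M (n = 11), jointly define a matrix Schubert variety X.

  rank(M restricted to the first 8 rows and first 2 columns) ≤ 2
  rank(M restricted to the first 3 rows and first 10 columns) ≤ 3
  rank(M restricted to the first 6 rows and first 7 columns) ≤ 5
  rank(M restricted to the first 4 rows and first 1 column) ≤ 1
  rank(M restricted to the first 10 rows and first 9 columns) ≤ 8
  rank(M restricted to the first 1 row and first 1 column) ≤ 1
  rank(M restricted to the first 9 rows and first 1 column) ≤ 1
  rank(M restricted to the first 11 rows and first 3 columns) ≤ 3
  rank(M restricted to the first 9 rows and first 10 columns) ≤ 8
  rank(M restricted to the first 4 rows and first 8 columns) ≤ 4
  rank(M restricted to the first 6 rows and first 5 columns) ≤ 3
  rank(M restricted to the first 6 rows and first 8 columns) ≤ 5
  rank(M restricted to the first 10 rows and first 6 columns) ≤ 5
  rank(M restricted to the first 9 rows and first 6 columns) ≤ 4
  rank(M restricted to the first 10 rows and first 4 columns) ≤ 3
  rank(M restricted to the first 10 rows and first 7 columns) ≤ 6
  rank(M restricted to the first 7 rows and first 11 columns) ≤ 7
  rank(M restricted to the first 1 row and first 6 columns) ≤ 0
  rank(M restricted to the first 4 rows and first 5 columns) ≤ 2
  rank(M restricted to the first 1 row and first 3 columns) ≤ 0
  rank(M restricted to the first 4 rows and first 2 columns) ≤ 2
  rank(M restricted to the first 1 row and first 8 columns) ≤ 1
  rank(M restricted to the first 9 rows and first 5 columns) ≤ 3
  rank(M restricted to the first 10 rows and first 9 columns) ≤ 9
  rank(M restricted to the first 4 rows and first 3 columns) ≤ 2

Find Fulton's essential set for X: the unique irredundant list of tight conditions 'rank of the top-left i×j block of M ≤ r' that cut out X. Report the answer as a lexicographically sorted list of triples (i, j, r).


Rank table r_w(11×11) implied by the 25 constraints:

  row 1: 0 0 0 0 0 0 1 1 1 1 1
  row 2: 1 1 1 1 1 1 2 2 2 2 2
  row 3: 1 2 2 2 2 2 3 3 3 3 3
  row 4: 1 2 2 2 2 3 4 4 4 4 4
  row 5: 1 2 3 3 3 4 5 5 5 5 5
  row 6: 1 2 3 3 3 4 5 5 6 6 6
  row 7: 1 2 3 3 3 4 5 6 7 7 7
  row 8: 1 2 3 3 3 4 5 6 7 8 8
  row 9: 1 2 3 3 3 4 5 6 7 8 9
  row 10: 1 2 3 3 4 5 6 7 8 9 10
  row 11: 1 2 3 4 5 6 7 8 9 10 11

the unique w with this rank table is (7, 1, 2, 6, 3, 9, 8, 10, 11, 5, 4).

D(w) has 19 cells with 5 SE-corners; essential set:

[(1, 6, 0), (4, 5, 2), (6, 8, 5), (9, 5, 3), (10, 4, 3)]


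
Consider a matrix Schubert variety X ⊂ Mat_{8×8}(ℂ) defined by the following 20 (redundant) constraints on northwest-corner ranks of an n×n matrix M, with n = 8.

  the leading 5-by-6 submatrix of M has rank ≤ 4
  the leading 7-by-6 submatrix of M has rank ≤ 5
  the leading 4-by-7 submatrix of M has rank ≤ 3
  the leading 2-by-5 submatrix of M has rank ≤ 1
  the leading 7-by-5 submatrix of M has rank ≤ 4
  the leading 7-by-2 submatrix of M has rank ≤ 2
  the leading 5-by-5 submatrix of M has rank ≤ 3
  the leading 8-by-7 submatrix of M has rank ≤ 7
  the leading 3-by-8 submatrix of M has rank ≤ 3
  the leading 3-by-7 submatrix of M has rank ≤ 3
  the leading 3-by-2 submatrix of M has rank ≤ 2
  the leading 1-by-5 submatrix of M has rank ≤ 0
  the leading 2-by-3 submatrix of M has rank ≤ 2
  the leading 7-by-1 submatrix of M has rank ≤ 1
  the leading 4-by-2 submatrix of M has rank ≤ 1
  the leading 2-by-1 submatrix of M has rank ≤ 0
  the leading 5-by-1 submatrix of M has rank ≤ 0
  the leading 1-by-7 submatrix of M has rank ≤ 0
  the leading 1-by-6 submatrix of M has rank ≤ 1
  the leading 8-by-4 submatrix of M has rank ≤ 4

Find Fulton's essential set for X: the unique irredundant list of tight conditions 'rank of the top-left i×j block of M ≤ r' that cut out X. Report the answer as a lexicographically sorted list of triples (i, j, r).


Reconstructing r_w from the 20 given conditions:

  0 | 0 | 0 | 0 | 0 | 0 | 0 | 1
  0 | 1 | 1 | 1 | 1 | 1 | 1 | 2
  0 | 1 | 2 | 2 | 2 | 2 | 2 | 3
  0 | 1 | 2 | 3 | 3 | 3 | 3 | 4
  0 | 1 | 2 | 3 | 3 | 4 | 4 | 5
  1 | 2 | 3 | 4 | 4 | 5 | 5 | 6
  1 | 2 | 3 | 4 | 4 | 5 | 6 | 7
  1 | 2 | 3 | 4 | 5 | 6 | 7 | 8

second differences of R give the permutation w = (8, 2, 3, 4, 6, 1, 7, 5).

4 SE-corners of the 13-cell Rothe diagram give Ess(w):

[(1, 7, 0), (5, 1, 0), (5, 5, 3), (7, 5, 4)]


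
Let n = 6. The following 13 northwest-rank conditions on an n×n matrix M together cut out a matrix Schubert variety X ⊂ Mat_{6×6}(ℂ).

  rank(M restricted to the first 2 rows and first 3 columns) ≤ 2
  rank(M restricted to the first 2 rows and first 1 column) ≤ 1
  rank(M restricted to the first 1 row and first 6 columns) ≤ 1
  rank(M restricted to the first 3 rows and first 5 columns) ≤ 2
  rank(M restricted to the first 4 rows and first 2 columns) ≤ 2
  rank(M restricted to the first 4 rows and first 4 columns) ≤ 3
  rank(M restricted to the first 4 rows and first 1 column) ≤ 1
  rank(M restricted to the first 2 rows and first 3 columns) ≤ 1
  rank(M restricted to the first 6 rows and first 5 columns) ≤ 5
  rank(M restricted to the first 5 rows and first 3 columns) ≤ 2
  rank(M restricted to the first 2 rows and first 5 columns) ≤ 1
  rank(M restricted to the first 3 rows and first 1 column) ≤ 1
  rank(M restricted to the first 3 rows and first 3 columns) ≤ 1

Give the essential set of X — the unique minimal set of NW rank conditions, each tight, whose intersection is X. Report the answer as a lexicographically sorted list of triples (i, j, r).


The tightest implied rank at each (i,j), from the 13 conditions:

  row 1: 1 1 1 1 1 1
  row 2: 1 1 1 1 1 2
  row 3: 1 1 1 2 2 3
  row 4: 1 2 2 3 3 4
  row 5: 1 2 2 3 4 5
  row 6: 1 2 3 4 5 6

the unique w with this rank table is (1, 6, 4, 2, 5, 3).

ℓ(w)=7; the 3 essential cells (i,j,r):

[(2, 5, 1), (3, 3, 1), (5, 3, 2)]
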